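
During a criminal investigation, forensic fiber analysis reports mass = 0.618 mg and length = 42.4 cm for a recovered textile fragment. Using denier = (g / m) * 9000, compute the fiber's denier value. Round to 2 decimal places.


Denier calculation:
Mass in grams = 0.618 mg / 1000 = 0.000618 g
Length in meters = 42.4 cm / 100 = 0.424 m
Linear density = mass / length = 0.000618 / 0.424 = 0.00145755 g/m
Denier = (g/m) * 9000 = 0.00145755 * 9000 = 13.12

13.12


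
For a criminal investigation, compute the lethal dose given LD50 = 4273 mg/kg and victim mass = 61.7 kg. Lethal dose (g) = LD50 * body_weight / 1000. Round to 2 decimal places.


Lethal dose calculation:
Lethal dose = LD50 * body_weight / 1000
= 4273 * 61.7 / 1000
= 263644.1 / 1000
= 263.64 g

263.64


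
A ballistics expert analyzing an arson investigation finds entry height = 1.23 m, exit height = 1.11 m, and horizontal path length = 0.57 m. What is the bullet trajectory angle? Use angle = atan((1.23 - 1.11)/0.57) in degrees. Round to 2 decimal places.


Bullet trajectory angle:
Height difference = 1.23 - 1.11 = 0.12 m
angle = atan(0.12 / 0.57)
angle = atan(0.210526)
angle = 11.89 degrees

11.89


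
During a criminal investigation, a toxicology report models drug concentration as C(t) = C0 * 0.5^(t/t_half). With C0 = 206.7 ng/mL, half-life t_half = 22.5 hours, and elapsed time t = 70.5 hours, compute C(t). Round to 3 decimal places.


Drug concentration decay:
Number of half-lives = t / t_half = 70.5 / 22.5 = 3.133333
Decay factor = 0.5^3.133333 = 0.11396534
C(t) = 206.7 * 0.11396534 = 23.557 ng/mL

23.557


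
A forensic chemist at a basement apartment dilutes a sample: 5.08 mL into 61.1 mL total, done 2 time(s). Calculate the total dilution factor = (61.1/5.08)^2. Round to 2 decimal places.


Dilution factor calculation:
Single dilution = V_total / V_sample = 61.1 / 5.08 ≈ 12.027559
Number of dilutions = 2
Total DF = (61.1 / 5.08)^2 (full precision, rounded at the end) = 144.66

144.66


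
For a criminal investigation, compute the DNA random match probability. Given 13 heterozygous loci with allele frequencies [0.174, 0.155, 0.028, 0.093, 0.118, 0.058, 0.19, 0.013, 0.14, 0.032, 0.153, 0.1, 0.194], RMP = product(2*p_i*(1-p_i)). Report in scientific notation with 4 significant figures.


Computing RMP for 13 loci:
Locus 1: 2 * 0.174 * 0.826 = 0.287448
Locus 2: 2 * 0.155 * 0.845 = 0.26195
Locus 3: 2 * 0.028 * 0.972 = 0.054432
Locus 4: 2 * 0.093 * 0.907 = 0.168702
Locus 5: 2 * 0.118 * 0.882 = 0.208152
Locus 6: 2 * 0.058 * 0.942 = 0.109272
Locus 7: 2 * 0.19 * 0.81 = 0.3078
Locus 8: 2 * 0.013 * 0.987 = 0.025662
Locus 9: 2 * 0.14 * 0.86 = 0.2408
Locus 10: 2 * 0.032 * 0.968 = 0.061952
Locus 11: 2 * 0.153 * 0.847 = 0.259182
Locus 12: 2 * 0.1 * 0.9 = 0.18
Locus 13: 2 * 0.194 * 0.806 = 0.312728
RMP = 2.704e-11

2.704e-11


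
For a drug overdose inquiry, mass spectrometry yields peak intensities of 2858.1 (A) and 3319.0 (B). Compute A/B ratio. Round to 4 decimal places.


Spectral peak ratio:
Peak A = 2858.1 counts
Peak B = 3319.0 counts
Ratio = 2858.1 / 3319.0 = 0.8611

0.8611


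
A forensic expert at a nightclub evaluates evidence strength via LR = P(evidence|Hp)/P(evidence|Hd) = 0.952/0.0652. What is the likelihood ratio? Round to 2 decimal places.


Likelihood ratio calculation:
LR = P(E|Hp) / P(E|Hd)
LR = 0.952 / 0.0652
LR = 14.60

14.60


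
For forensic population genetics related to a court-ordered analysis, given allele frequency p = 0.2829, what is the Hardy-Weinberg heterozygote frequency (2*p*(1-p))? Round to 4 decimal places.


Hardy-Weinberg heterozygote frequency:
q = 1 - p = 1 - 0.2829 = 0.7171
2pq = 2 * 0.2829 * 0.7171 = 0.4057

0.4057


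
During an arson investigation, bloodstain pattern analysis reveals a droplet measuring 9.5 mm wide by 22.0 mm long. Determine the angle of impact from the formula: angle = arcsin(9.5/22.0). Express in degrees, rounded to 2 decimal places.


Blood spatter impact angle calculation:
width / length = 9.5 / 22.0 = 0.431818
angle = arcsin(0.431818)
angle = 25.58 degrees

25.58


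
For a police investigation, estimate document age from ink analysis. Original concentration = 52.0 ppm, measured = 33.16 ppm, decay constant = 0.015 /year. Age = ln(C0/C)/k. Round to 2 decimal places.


Document age estimation:
C0/C = 52.0 / 33.16 = 1.568154
ln(C0/C) = 0.449899
t = 0.449899 / 0.015 = 29.99 years

29.99


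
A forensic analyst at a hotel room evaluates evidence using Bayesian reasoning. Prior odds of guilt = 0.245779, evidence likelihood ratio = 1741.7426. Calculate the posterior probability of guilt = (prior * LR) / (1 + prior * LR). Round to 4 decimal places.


Bayesian evidence evaluation:
Posterior odds = prior_odds * LR = 0.245779 * 1741.7426 = 428.0838
Posterior probability = posterior_odds / (1 + posterior_odds)
= 428.0838 / (1 + 428.0838)
= 428.0838 / 429.0838
= 0.9977

0.9977


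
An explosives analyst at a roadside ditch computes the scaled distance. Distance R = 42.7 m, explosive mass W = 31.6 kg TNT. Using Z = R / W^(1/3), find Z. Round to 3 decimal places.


Scaled distance calculation:
W^(1/3) = 31.6^(1/3) = 3.161518
Z = R / W^(1/3) = 42.7 / 3.161518
Z = 13.506 m/kg^(1/3)

13.506


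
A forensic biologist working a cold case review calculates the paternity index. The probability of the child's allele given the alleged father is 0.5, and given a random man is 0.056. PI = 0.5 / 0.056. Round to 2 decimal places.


Paternity Index calculation:
PI = P(allele|father) / P(allele|random)
PI = 0.5 / 0.056
PI = 8.93

8.93


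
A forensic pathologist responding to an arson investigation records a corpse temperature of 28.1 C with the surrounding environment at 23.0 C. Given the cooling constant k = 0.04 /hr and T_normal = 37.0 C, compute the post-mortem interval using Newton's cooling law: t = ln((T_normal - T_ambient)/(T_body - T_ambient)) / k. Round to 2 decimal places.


Using Newton's law of cooling:
t = ln((T_normal - T_ambient) / (T_body - T_ambient)) / k
T_normal - T_ambient = 14.0
T_body - T_ambient = 5.1
Ratio = 2.745098
ln(ratio) = 1.009817
t = 1.009817 / 0.04 = 25.25 hours

25.25


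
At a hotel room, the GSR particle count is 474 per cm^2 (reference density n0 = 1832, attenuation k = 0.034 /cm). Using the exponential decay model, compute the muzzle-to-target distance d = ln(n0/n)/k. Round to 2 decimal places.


GSR distance calculation:
n0/n = 1832 / 474 = 3.864979
ln(n0/n) = 1.351956
d = 1.351956 / 0.034 = 39.76 cm

39.76


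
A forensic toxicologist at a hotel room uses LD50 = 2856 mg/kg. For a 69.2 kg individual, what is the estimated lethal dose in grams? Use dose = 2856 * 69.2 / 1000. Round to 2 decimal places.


Lethal dose calculation:
Lethal dose = LD50 * body_weight / 1000
= 2856 * 69.2 / 1000
= 197635.2 / 1000
= 197.64 g

197.64


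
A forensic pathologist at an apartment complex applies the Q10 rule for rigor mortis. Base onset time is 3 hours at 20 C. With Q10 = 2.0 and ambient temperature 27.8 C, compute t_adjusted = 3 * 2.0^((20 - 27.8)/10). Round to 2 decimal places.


Rigor mortis time adjustment:
Exponent = (T_ref - T_actual) / 10 = (20 - 27.8) / 10 = -0.78
Q10 factor = 2.0^-0.78 = 0.58237
t_adjusted = 3 * 0.58237 = 1.75 hours

1.75


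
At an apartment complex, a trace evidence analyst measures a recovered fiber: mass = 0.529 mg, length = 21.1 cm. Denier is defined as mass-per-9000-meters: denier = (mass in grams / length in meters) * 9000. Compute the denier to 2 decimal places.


Denier calculation:
Mass in grams = 0.529 mg / 1000 = 0.000529 g
Length in meters = 21.1 cm / 100 = 0.211 m
Linear density = mass / length = 0.000529 / 0.211 = 0.00250711 g/m
Denier = (g/m) * 9000 = 0.00250711 * 9000 = 22.56

22.56


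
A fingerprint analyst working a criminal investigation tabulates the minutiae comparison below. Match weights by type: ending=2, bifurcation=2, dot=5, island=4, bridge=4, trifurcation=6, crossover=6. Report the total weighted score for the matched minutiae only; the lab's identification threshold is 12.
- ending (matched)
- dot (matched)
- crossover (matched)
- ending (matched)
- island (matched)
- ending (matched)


Weighted minutiae match score:
  ending: matched, +2 (running total 2)
  dot: matched, +5 (running total 7)
  crossover: matched, +6 (running total 13)
  ending: matched, +2 (running total 15)
  island: matched, +4 (running total 19)
  ending: matched, +2 (running total 21)
Total score = 21
Threshold = 12; verdict = identification

21


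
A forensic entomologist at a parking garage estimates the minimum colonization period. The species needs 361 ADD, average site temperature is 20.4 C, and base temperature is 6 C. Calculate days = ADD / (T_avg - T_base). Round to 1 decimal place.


Insect development time:
Effective temperature = avg_temp - T_base = 20.4 - 6 = 14.4 C
Days = ADD / effective_temp = 361 / 14.4 = 25.1 days

25.1


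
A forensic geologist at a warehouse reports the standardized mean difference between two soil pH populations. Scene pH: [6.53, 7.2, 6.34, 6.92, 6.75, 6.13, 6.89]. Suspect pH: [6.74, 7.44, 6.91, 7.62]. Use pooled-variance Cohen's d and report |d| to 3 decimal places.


Pooled-variance Cohen's d for soil pH comparison:
Scene mean = 46.76 / 7 = 6.68
Suspect mean = 28.71 / 4 = 7.1775
Scene sample variance s_s^2 = 0.136267
Suspect sample variance s_c^2 = 0.175892
Pooled variance = ((n_s-1)*s_s^2 + (n_c-1)*s_c^2) / (n_s + n_c - 2) = 0.149475
Pooled SD = sqrt(0.149475) = 0.38662
Mean difference = -0.4975
|d| = |-0.4975| / 0.38662 = 1.287

1.287


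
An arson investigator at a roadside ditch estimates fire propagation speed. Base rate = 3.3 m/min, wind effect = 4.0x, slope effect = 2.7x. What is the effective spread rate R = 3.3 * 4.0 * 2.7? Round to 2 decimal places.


Fire spread rate calculation:
R = R0 * wind_factor * slope_factor
= 3.3 * 4.0 * 2.7
= 13.2 * 2.7
= 35.64 m/min

35.64


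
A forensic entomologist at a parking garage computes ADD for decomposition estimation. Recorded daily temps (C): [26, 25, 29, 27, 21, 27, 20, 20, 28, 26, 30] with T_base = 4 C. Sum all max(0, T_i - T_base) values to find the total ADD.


Computing ADD day by day:
Day 1: max(0, 26 - 4) = 22
Day 2: max(0, 25 - 4) = 21
Day 3: max(0, 29 - 4) = 25
Day 4: max(0, 27 - 4) = 23
Day 5: max(0, 21 - 4) = 17
Day 6: max(0, 27 - 4) = 23
Day 7: max(0, 20 - 4) = 16
Day 8: max(0, 20 - 4) = 16
Day 9: max(0, 28 - 4) = 24
Day 10: max(0, 26 - 4) = 22
Day 11: max(0, 30 - 4) = 26
Total ADD = 235

235


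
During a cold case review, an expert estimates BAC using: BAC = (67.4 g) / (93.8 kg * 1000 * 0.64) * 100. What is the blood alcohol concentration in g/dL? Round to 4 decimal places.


Applying the Widmark formula:
BAC = (dose_g / (body_wt * 1000 * r)) * 100
Denominator = 93.8 * 1000 * 0.64 = 60032
BAC = (67.4 / 60032) * 100
BAC = 0.1123 g/dL

0.1123


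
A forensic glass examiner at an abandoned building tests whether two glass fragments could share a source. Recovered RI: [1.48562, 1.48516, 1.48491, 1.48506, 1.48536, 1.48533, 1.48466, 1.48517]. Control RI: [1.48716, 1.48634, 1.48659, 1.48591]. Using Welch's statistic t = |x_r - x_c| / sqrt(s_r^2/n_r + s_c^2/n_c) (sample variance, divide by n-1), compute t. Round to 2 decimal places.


Welch's t-criterion for glass RI comparison:
Recovered mean = sum / n_r = 11.88127 / 8 = 1.4851588
Control mean = sum / n_c = 5.946 / 4 = 1.4865
Recovered sample variance s_r^2 = 8.61554e-08
Control sample variance s_c^2 = 2.72467e-07
Welch SE (unpooled) = sqrt(s_r^2/n_r + s_c^2/n_c) = sqrt(1.07694e-08 + 6.81167e-08) = sqrt(7.88861e-08) = 0.000280867
|mean_r - mean_c| = 0.00134125
t = 0.00134125 / 0.000280867 = 4.78

4.78


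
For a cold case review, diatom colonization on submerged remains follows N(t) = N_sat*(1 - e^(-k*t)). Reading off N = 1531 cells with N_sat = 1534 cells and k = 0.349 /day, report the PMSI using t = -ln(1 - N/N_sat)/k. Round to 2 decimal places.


PMSI from diatom colonization curve:
N / N_sat = 1531 / 1534 = 0.998044
1 - N/N_sat = 0.001956
ln(1 - N/N_sat) = -6.236854
t = -ln(1 - N/N_sat) / k = -(-6.236854) / 0.349 = 17.87 days

17.87


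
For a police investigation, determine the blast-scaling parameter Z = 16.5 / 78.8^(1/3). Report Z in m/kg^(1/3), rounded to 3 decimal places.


Scaled distance calculation:
W^(1/3) = 78.8^(1/3) = 4.287216
Z = R / W^(1/3) = 16.5 / 4.287216
Z = 3.849 m/kg^(1/3)

3.849


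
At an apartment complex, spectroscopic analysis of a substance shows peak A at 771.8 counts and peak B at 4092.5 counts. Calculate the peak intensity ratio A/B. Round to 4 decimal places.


Spectral peak ratio:
Peak A = 771.8 counts
Peak B = 4092.5 counts
Ratio = 771.8 / 4092.5 = 0.1886

0.1886


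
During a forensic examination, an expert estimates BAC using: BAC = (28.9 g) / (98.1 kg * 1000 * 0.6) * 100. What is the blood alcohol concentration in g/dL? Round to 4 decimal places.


Applying the Widmark formula:
BAC = (dose_g / (body_wt * 1000 * r)) * 100
Denominator = 98.1 * 1000 * 0.6 = 58860
BAC = (28.9 / 58860) * 100
BAC = 0.0491 g/dL

0.0491


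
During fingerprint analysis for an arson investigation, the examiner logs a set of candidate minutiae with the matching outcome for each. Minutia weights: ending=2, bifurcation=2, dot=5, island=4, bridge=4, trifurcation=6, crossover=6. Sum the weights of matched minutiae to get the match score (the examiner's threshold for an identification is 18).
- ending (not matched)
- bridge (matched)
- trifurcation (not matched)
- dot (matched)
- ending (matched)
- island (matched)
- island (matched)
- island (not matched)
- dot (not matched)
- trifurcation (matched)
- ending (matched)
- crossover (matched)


Weighted minutiae match score:
  ending: not matched, +0
  bridge: matched, +4 (running total 4)
  trifurcation: not matched, +0
  dot: matched, +5 (running total 9)
  ending: matched, +2 (running total 11)
  island: matched, +4 (running total 15)
  island: matched, +4 (running total 19)
  island: not matched, +0
  dot: not matched, +0
  trifurcation: matched, +6 (running total 25)
  ending: matched, +2 (running total 27)
  crossover: matched, +6 (running total 33)
Total score = 33
Threshold = 18; verdict = identification

33


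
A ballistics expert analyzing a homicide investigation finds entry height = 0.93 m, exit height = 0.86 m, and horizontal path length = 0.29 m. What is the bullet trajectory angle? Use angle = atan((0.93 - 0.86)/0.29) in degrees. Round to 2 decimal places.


Bullet trajectory angle:
Height difference = 0.93 - 0.86 = 0.07 m
angle = atan(0.07 / 0.29)
angle = atan(0.241379)
angle = 13.57 degrees

13.57


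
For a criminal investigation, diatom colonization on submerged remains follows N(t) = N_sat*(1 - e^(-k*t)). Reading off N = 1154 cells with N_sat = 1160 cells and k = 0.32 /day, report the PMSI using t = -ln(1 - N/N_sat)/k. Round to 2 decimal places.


PMSI from diatom colonization curve:
N / N_sat = 1154 / 1160 = 0.994828
1 - N/N_sat = 0.005172
ln(1 - N/N_sat) = -5.264496
t = -ln(1 - N/N_sat) / k = -(-5.264496) / 0.32 = 16.45 days

16.45


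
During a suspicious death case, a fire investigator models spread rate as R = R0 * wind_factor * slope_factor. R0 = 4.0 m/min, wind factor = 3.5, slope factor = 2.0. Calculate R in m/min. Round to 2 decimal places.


Fire spread rate calculation:
R = R0 * wind_factor * slope_factor
= 4.0 * 3.5 * 2.0
= 14 * 2.0
= 28.00 m/min

28.00


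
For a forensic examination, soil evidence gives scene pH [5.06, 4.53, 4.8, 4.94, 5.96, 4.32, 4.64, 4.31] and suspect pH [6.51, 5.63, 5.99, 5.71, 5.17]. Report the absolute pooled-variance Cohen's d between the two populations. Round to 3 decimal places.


Pooled-variance Cohen's d for soil pH comparison:
Scene mean = 38.56 / 8 = 4.82
Suspect mean = 29.01 / 5 = 5.802
Scene sample variance s_s^2 = 0.285514
Suspect sample variance s_c^2 = 0.24352
Pooled variance = ((n_s-1)*s_s^2 + (n_c-1)*s_c^2) / (n_s + n_c - 2) = 0.270244
Pooled SD = sqrt(0.270244) = 0.51985
Mean difference = -0.982
|d| = |-0.982| / 0.51985 = 1.889

1.889


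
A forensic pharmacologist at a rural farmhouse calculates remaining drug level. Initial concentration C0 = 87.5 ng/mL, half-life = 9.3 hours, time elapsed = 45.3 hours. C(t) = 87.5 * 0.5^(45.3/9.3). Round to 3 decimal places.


Drug concentration decay:
Number of half-lives = t / t_half = 45.3 / 9.3 = 4.870968
Decay factor = 0.5^4.870968 = 0.03417374
C(t) = 87.5 * 0.03417374 = 2.990 ng/mL

2.990


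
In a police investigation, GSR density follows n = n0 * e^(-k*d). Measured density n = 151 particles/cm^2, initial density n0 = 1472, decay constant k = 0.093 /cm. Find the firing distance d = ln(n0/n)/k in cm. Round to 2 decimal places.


GSR distance calculation:
n0/n = 1472 / 151 = 9.748344
ln(n0/n) = 2.277097
d = 2.277097 / 0.093 = 24.48 cm

24.48


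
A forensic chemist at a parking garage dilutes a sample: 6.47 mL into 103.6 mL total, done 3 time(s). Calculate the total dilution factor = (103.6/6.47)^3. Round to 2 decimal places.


Dilution factor calculation:
Single dilution = V_total / V_sample = 103.6 / 6.47 ≈ 16.012365
Number of dilutions = 3
Total DF = (103.6 / 6.47)^3 (full precision, rounded at the end) = 4105.50

4105.50


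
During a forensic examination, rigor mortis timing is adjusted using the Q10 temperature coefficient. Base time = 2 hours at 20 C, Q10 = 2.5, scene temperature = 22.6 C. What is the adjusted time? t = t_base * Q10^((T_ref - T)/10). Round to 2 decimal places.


Rigor mortis time adjustment:
Exponent = (T_ref - T_actual) / 10 = (20 - 22.6) / 10 = -0.26
Q10 factor = 2.5^-0.26 = 0.78802
t_adjusted = 2 * 0.78802 = 1.58 hours

1.58


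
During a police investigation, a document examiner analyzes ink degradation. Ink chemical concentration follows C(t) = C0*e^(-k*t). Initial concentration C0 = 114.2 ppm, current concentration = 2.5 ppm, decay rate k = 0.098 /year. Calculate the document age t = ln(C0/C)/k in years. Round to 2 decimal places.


Document age estimation:
C0/C = 114.2 / 2.5 = 45.68
ln(C0/C) = 3.821661
t = 3.821661 / 0.098 = 39.00 years

39.00


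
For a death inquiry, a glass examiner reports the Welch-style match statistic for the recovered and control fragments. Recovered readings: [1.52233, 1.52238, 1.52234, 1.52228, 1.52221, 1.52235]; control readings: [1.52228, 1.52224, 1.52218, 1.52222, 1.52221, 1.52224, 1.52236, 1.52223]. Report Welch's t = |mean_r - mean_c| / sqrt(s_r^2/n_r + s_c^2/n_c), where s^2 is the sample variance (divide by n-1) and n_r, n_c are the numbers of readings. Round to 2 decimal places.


Welch's t-criterion for glass RI comparison:
Recovered mean = sum / n_r = 9.13389 / 6 = 1.522315
Control mean = sum / n_c = 12.17796 / 8 = 1.522245
Recovered sample variance s_r^2 = 3.71e-09
Control sample variance s_c^2 = 2.97143e-09
Welch SE (unpooled) = sqrt(s_r^2/n_r + s_c^2/n_c) = sqrt(6.18333e-10 + 3.71429e-10) = sqrt(9.89762e-10) = 3.14605e-05
|mean_r - mean_c| = 7e-05
t = 7e-05 / 3.14605e-05 = 2.23

2.23


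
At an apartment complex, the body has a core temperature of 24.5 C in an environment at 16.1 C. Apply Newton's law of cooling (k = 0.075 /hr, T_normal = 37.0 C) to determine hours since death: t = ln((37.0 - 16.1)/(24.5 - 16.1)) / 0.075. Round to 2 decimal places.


Using Newton's law of cooling:
t = ln((T_normal - T_ambient) / (T_body - T_ambient)) / k
T_normal - T_ambient = 20.9
T_body - T_ambient = 8.4
Ratio = 2.488095
ln(ratio) = 0.911517
t = 0.911517 / 0.075 = 12.15 hours

12.15


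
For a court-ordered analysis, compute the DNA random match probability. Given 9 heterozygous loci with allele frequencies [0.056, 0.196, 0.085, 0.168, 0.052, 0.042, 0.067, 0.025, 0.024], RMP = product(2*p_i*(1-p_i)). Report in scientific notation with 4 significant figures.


Computing RMP for 9 loci:
Locus 1: 2 * 0.056 * 0.944 = 0.105728
Locus 2: 2 * 0.196 * 0.804 = 0.315168
Locus 3: 2 * 0.085 * 0.915 = 0.15555
Locus 4: 2 * 0.168 * 0.832 = 0.279552
Locus 5: 2 * 0.052 * 0.948 = 0.098592
Locus 6: 2 * 0.042 * 0.958 = 0.080472
Locus 7: 2 * 0.067 * 0.933 = 0.125022
Locus 8: 2 * 0.025 * 0.975 = 0.04875
Locus 9: 2 * 0.024 * 0.976 = 0.046848
RMP = 3.282e-09

3.282e-09


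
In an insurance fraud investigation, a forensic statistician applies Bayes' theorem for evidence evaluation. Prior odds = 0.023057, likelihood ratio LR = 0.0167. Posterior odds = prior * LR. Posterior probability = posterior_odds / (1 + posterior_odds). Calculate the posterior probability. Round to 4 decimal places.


Bayesian evidence evaluation:
Posterior odds = prior_odds * LR = 0.023057 * 0.0167 = 0.0003850519
Posterior probability = posterior_odds / (1 + posterior_odds)
= 0.0003850519 / (1 + 0.0003850519)
= 0.0003850519 / 1.0003850519
= 0.0004

0.0004


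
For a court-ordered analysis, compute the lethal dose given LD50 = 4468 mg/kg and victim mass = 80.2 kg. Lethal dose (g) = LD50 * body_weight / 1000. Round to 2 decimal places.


Lethal dose calculation:
Lethal dose = LD50 * body_weight / 1000
= 4468 * 80.2 / 1000
= 358333.6 / 1000
= 358.33 g

358.33


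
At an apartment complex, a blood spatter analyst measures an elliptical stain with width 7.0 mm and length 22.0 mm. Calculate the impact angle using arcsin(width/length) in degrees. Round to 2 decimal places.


Blood spatter impact angle calculation:
width / length = 7.0 / 22.0 = 0.318182
angle = arcsin(0.318182)
angle = 18.55 degrees

18.55


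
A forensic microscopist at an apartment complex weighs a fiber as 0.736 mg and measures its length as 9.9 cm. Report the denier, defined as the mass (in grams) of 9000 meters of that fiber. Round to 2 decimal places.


Denier calculation:
Mass in grams = 0.736 mg / 1000 = 0.000736 g
Length in meters = 9.9 cm / 100 = 0.099 m
Linear density = mass / length = 0.000736 / 0.099 = 0.00743434 g/m
Denier = (g/m) * 9000 = 0.00743434 * 9000 = 66.91

66.91


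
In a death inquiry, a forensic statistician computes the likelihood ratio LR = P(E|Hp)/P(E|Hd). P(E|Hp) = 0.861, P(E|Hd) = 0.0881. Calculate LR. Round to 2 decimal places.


Likelihood ratio calculation:
LR = P(E|Hp) / P(E|Hd)
LR = 0.861 / 0.0881
LR = 9.77

9.77


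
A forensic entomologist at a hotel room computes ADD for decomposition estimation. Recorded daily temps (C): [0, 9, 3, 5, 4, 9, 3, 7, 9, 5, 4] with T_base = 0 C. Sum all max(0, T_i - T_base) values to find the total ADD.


Computing ADD day by day:
Day 1: max(0, 0 - 0) = 0
Day 2: max(0, 9 - 0) = 9
Day 3: max(0, 3 - 0) = 3
Day 4: max(0, 5 - 0) = 5
Day 5: max(0, 4 - 0) = 4
Day 6: max(0, 9 - 0) = 9
Day 7: max(0, 3 - 0) = 3
Day 8: max(0, 7 - 0) = 7
Day 9: max(0, 9 - 0) = 9
Day 10: max(0, 5 - 0) = 5
Day 11: max(0, 4 - 0) = 4
Total ADD = 58

58


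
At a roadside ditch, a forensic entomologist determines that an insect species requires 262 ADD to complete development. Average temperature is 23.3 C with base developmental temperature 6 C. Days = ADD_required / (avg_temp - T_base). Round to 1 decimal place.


Insect development time:
Effective temperature = avg_temp - T_base = 23.3 - 6 = 17.3 C
Days = ADD / effective_temp = 262 / 17.3 = 15.1 days

15.1


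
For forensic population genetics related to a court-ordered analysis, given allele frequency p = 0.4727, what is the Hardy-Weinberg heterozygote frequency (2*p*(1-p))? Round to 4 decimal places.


Hardy-Weinberg heterozygote frequency:
q = 1 - p = 1 - 0.4727 = 0.5273
2pq = 2 * 0.4727 * 0.5273 = 0.4985

0.4985


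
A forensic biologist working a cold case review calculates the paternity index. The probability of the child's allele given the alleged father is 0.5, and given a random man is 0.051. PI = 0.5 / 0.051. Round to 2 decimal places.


Paternity Index calculation:
PI = P(allele|father) / P(allele|random)
PI = 0.5 / 0.051
PI = 9.80

9.80


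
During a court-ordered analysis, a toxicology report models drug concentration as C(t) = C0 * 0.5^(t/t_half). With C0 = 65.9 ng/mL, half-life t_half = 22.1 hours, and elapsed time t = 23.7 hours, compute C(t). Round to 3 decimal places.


Drug concentration decay:
Number of half-lives = t / t_half = 23.7 / 22.1 = 1.072398
Decay factor = 0.5^1.072398 = 0.47552793
C(t) = 65.9 * 0.47552793 = 31.337 ng/mL

31.337


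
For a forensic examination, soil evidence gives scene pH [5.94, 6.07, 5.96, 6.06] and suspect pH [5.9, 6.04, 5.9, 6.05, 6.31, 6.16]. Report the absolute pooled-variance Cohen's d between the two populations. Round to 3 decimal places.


Pooled-variance Cohen's d for soil pH comparison:
Scene mean = 24.03 / 4 = 6.0075
Suspect mean = 36.36 / 6 = 6.06
Scene sample variance s_s^2 = 0.004492
Suspect sample variance s_c^2 = 0.02484
Pooled variance = ((n_s-1)*s_s^2 + (n_c-1)*s_c^2) / (n_s + n_c - 2) = 0.017209
Pooled SD = sqrt(0.017209) = 0.131183
Mean difference = -0.0525
|d| = |-0.0525| / 0.131183 = 0.400

0.400


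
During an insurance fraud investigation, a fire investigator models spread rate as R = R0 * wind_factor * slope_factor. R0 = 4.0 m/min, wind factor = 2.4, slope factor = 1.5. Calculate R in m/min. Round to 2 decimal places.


Fire spread rate calculation:
R = R0 * wind_factor * slope_factor
= 4.0 * 2.4 * 1.5
= 9.6 * 1.5
= 14.40 m/min

14.40


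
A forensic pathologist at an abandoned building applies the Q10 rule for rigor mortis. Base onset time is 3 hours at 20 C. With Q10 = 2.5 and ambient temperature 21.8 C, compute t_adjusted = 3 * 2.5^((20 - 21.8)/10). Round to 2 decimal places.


Rigor mortis time adjustment:
Exponent = (T_ref - T_actual) / 10 = (20 - 21.8) / 10 = -0.18
Q10 factor = 2.5^-0.18 = 0.84795
t_adjusted = 3 * 0.84795 = 2.54 hours

2.54


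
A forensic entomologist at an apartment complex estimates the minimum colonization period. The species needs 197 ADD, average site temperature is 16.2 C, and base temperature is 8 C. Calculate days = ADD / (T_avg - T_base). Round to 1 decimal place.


Insect development time:
Effective temperature = avg_temp - T_base = 16.2 - 8 = 8.2 C
Days = ADD / effective_temp = 197 / 8.2 = 24.0 days

24.0


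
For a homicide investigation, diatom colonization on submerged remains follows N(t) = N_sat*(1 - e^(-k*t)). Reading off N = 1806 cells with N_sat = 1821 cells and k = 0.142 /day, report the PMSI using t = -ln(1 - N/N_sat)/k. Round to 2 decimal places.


PMSI from diatom colonization curve:
N / N_sat = 1806 / 1821 = 0.991763
1 - N/N_sat = 0.008237
ln(1 - N/N_sat) = -4.799119
t = -ln(1 - N/N_sat) / k = -(-4.799119) / 0.142 = 33.80 days

33.80


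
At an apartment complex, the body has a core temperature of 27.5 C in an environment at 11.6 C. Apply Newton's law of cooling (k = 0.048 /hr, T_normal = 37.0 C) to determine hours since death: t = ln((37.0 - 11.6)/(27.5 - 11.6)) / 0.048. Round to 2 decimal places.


Using Newton's law of cooling:
t = ln((T_normal - T_ambient) / (T_body - T_ambient)) / k
T_normal - T_ambient = 25.4
T_body - T_ambient = 15.9
Ratio = 1.597484
ln(ratio) = 0.46843
t = 0.46843 / 0.048 = 9.76 hours

9.76


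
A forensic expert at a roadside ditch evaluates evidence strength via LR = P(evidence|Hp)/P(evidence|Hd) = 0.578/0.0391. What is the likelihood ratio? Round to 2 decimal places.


Likelihood ratio calculation:
LR = P(E|Hp) / P(E|Hd)
LR = 0.578 / 0.0391
LR = 14.78

14.78


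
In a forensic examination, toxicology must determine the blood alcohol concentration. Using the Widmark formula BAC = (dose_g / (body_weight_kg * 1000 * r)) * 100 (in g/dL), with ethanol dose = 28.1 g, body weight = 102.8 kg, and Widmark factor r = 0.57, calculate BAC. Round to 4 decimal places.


Applying the Widmark formula:
BAC = (dose_g / (body_wt * 1000 * r)) * 100
Denominator = 102.8 * 1000 * 0.57 = 58596
BAC = (28.1 / 58596) * 100
BAC = 0.0480 g/dL

0.0480


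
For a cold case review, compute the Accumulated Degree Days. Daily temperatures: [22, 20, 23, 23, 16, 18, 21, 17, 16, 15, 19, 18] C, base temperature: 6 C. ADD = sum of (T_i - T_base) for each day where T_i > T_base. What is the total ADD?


Computing ADD day by day:
Day 1: max(0, 22 - 6) = 16
Day 2: max(0, 20 - 6) = 14
Day 3: max(0, 23 - 6) = 17
Day 4: max(0, 23 - 6) = 17
Day 5: max(0, 16 - 6) = 10
Day 6: max(0, 18 - 6) = 12
Day 7: max(0, 21 - 6) = 15
Day 8: max(0, 17 - 6) = 11
Day 9: max(0, 16 - 6) = 10
Day 10: max(0, 15 - 6) = 9
Day 11: max(0, 19 - 6) = 13
Day 12: max(0, 18 - 6) = 12
Total ADD = 156

156


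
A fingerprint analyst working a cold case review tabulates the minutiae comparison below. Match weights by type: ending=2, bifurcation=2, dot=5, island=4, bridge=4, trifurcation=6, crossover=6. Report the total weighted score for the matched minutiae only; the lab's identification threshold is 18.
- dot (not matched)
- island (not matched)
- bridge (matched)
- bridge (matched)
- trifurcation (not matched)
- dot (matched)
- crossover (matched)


Weighted minutiae match score:
  dot: not matched, +0
  island: not matched, +0
  bridge: matched, +4 (running total 4)
  bridge: matched, +4 (running total 8)
  trifurcation: not matched, +0
  dot: matched, +5 (running total 13)
  crossover: matched, +6 (running total 19)
Total score = 19
Threshold = 18; verdict = identification

19


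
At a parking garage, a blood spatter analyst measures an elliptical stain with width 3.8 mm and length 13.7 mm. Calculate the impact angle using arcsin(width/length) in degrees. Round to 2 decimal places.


Blood spatter impact angle calculation:
width / length = 3.8 / 13.7 = 0.277372
angle = arcsin(0.277372)
angle = 16.10 degrees

16.10


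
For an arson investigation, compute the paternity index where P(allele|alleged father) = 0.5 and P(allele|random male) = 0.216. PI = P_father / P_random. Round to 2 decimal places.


Paternity Index calculation:
PI = P(allele|father) / P(allele|random)
PI = 0.5 / 0.216
PI = 2.31

2.31


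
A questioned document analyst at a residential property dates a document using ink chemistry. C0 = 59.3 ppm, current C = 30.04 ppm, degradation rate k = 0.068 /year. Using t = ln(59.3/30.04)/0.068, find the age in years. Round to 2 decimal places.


Document age estimation:
C0/C = 59.3 / 30.04 = 1.974035
ln(C0/C) = 0.68008
t = 0.68008 / 0.068 = 10.00 years

10.00


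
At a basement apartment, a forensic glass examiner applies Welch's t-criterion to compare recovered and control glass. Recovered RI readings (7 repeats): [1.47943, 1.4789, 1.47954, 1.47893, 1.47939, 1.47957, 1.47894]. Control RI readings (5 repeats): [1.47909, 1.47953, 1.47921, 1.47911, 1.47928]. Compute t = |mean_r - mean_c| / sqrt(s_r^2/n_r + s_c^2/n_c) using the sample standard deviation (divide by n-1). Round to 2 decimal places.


Welch's t-criterion for glass RI comparison:
Recovered mean = sum / n_r = 10.3547 / 7 = 1.4792429
Control mean = sum / n_c = 7.39622 / 5 = 1.479244
Recovered sample variance s_r^2 = 9.31905e-08
Control sample variance s_c^2 = 3.148e-08
Welch SE (unpooled) = sqrt(s_r^2/n_r + s_c^2/n_c) = sqrt(1.33129e-08 + 6.296e-09) = sqrt(1.96089e-08) = 0.000140032
|mean_r - mean_c| = 1.14286e-06
t = 1.14286e-06 / 0.000140032 = 0.01

0.01


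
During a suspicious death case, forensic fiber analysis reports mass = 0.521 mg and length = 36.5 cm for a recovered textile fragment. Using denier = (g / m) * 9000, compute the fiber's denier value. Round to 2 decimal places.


Denier calculation:
Mass in grams = 0.521 mg / 1000 = 0.000521 g
Length in meters = 36.5 cm / 100 = 0.365 m
Linear density = mass / length = 0.000521 / 0.365 = 0.0014274 g/m
Denier = (g/m) * 9000 = 0.0014274 * 9000 = 12.85

12.85


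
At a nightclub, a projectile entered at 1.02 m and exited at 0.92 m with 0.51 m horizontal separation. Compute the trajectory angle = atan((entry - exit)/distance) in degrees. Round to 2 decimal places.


Bullet trajectory angle:
Height difference = 1.02 - 0.92 = 0.1 m
angle = atan(0.1 / 0.51)
angle = atan(0.196078)
angle = 11.09 degrees

11.09


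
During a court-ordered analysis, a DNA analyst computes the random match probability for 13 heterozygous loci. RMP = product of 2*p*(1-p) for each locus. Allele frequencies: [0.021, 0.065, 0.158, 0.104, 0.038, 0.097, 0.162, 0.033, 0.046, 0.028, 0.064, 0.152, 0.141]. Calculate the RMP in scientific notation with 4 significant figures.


Computing RMP for 13 loci:
Locus 1: 2 * 0.021 * 0.979 = 0.041118
Locus 2: 2 * 0.065 * 0.935 = 0.12155
Locus 3: 2 * 0.158 * 0.842 = 0.266072
Locus 4: 2 * 0.104 * 0.896 = 0.186368
Locus 5: 2 * 0.038 * 0.962 = 0.073112
Locus 6: 2 * 0.097 * 0.903 = 0.175182
Locus 7: 2 * 0.162 * 0.838 = 0.271512
Locus 8: 2 * 0.033 * 0.967 = 0.063822
Locus 9: 2 * 0.046 * 0.954 = 0.087768
Locus 10: 2 * 0.028 * 0.972 = 0.054432
Locus 11: 2 * 0.064 * 0.936 = 0.119808
Locus 12: 2 * 0.152 * 0.848 = 0.257792
Locus 13: 2 * 0.141 * 0.859 = 0.242238
RMP = 1.966e-12

1.966e-12


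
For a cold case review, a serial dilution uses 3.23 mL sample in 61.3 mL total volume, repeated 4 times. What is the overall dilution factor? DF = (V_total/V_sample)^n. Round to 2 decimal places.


Dilution factor calculation:
Single dilution = V_total / V_sample = 61.3 / 3.23 ≈ 18.978328
Number of dilutions = 4
Total DF = (61.3 / 3.23)^4 (full precision, rounded at the end) = 129727.43

129727.43


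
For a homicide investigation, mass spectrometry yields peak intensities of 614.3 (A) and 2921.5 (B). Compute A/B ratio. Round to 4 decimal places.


Spectral peak ratio:
Peak A = 614.3 counts
Peak B = 2921.5 counts
Ratio = 614.3 / 2921.5 = 0.2103

0.2103


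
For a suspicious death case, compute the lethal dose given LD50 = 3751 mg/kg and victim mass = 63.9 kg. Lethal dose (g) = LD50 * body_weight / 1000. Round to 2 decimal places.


Lethal dose calculation:
Lethal dose = LD50 * body_weight / 1000
= 3751 * 63.9 / 1000
= 239688.9 / 1000
= 239.69 g

239.69


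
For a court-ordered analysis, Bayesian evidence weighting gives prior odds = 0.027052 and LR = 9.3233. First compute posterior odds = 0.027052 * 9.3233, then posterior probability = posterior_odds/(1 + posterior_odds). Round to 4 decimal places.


Bayesian evidence evaluation:
Posterior odds = prior_odds * LR = 0.027052 * 9.3233 = 0.2522139
Posterior probability = posterior_odds / (1 + posterior_odds)
= 0.2522139 / (1 + 0.2522139)
= 0.2522139 / 1.2522139
= 0.2014

0.2014


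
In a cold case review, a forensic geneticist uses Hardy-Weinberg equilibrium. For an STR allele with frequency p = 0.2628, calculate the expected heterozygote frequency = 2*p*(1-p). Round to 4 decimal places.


Hardy-Weinberg heterozygote frequency:
q = 1 - p = 1 - 0.2628 = 0.7372
2pq = 2 * 0.2628 * 0.7372 = 0.3875

0.3875


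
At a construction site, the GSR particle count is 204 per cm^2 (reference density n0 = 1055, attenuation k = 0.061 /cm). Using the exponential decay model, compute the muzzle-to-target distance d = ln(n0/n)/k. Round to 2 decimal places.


GSR distance calculation:
n0/n = 1055 / 204 = 5.171569
ln(n0/n) = 1.643176
d = 1.643176 / 0.061 = 26.94 cm

26.94


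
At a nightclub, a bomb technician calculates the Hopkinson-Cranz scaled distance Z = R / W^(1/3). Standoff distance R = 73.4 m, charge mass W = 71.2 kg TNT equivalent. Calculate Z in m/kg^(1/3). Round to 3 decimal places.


Scaled distance calculation:
W^(1/3) = 71.2^(1/3) = 4.144702
Z = R / W^(1/3) = 73.4 / 4.144702
Z = 17.709 m/kg^(1/3)

17.709


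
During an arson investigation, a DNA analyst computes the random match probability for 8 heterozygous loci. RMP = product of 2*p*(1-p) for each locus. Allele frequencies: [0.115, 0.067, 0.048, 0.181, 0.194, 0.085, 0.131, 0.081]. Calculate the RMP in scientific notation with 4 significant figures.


Computing RMP for 8 loci:
Locus 1: 2 * 0.115 * 0.885 = 0.20355
Locus 2: 2 * 0.067 * 0.933 = 0.125022
Locus 3: 2 * 0.048 * 0.952 = 0.091392
Locus 4: 2 * 0.181 * 0.819 = 0.296478
Locus 5: 2 * 0.194 * 0.806 = 0.312728
Locus 6: 2 * 0.085 * 0.915 = 0.15555
Locus 7: 2 * 0.131 * 0.869 = 0.227678
Locus 8: 2 * 0.081 * 0.919 = 0.148878
RMP = 1.137e-06

1.137e-06


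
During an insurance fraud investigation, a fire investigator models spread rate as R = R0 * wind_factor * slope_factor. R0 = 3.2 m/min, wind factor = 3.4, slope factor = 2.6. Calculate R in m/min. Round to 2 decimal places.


Fire spread rate calculation:
R = R0 * wind_factor * slope_factor
= 3.2 * 3.4 * 2.6
= 10.88 * 2.6
= 28.29 m/min

28.29


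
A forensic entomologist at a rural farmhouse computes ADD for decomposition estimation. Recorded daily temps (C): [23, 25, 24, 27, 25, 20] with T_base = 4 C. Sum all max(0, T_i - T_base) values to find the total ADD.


Computing ADD day by day:
Day 1: max(0, 23 - 4) = 19
Day 2: max(0, 25 - 4) = 21
Day 3: max(0, 24 - 4) = 20
Day 4: max(0, 27 - 4) = 23
Day 5: max(0, 25 - 4) = 21
Day 6: max(0, 20 - 4) = 16
Total ADD = 120

120


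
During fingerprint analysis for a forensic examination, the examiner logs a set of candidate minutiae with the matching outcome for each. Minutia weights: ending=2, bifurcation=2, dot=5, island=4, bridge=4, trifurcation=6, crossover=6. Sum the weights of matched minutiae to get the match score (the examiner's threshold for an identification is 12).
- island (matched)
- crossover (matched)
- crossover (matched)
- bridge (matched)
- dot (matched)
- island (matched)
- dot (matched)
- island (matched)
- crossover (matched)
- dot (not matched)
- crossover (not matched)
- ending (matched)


Weighted minutiae match score:
  island: matched, +4 (running total 4)
  crossover: matched, +6 (running total 10)
  crossover: matched, +6 (running total 16)
  bridge: matched, +4 (running total 20)
  dot: matched, +5 (running total 25)
  island: matched, +4 (running total 29)
  dot: matched, +5 (running total 34)
  island: matched, +4 (running total 38)
  crossover: matched, +6 (running total 44)
  dot: not matched, +0
  crossover: not matched, +0
  ending: matched, +2 (running total 46)
Total score = 46
Threshold = 12; verdict = identification

46


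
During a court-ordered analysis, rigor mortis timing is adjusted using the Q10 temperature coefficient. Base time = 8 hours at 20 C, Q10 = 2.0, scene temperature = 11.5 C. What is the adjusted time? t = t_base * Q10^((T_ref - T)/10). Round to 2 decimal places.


Rigor mortis time adjustment:
Exponent = (T_ref - T_actual) / 10 = (20 - 11.5) / 10 = 0.85
Q10 factor = 2.0^0.85 = 1.8025
t_adjusted = 8 * 1.8025 = 14.42 hours

14.42


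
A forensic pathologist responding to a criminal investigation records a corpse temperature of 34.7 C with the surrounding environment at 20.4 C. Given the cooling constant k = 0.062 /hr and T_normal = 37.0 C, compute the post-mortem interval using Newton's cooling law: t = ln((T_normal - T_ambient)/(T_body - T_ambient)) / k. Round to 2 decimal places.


Using Newton's law of cooling:
t = ln((T_normal - T_ambient) / (T_body - T_ambient)) / k
T_normal - T_ambient = 16.6
T_body - T_ambient = 14.3
Ratio = 1.160839
ln(ratio) = 0.149143
t = 0.149143 / 0.062 = 2.41 hours

2.41


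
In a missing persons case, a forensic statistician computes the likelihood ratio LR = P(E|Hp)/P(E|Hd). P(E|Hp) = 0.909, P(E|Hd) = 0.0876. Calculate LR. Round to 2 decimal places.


Likelihood ratio calculation:
LR = P(E|Hp) / P(E|Hd)
LR = 0.909 / 0.0876
LR = 10.38

10.38


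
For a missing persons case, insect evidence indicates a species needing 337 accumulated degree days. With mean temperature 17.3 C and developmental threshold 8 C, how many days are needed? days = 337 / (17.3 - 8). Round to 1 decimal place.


Insect development time:
Effective temperature = avg_temp - T_base = 17.3 - 8 = 9.3 C
Days = ADD / effective_temp = 337 / 9.3 = 36.2 days

36.2


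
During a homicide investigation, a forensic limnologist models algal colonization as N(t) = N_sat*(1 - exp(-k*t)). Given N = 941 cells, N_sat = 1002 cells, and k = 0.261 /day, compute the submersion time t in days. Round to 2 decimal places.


PMSI from diatom colonization curve:
N / N_sat = 941 / 1002 = 0.939122
1 - N/N_sat = 0.060878
ln(1 - N/N_sat) = -2.798883
t = -ln(1 - N/N_sat) / k = -(-2.798883) / 0.261 = 10.72 days

10.72


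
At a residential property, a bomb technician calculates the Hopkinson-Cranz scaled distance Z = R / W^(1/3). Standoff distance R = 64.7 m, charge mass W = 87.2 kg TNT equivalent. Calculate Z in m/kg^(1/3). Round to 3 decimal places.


Scaled distance calculation:
W^(1/3) = 87.2^(1/3) = 4.43444
Z = R / W^(1/3) = 64.7 / 4.43444
Z = 14.590 m/kg^(1/3)

14.590
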